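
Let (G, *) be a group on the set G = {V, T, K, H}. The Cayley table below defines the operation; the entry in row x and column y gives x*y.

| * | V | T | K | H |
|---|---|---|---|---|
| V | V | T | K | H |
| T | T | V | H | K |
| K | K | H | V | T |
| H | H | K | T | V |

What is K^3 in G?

K

K^1 = K
K^2 = K*K = V
K^3 = V*K = K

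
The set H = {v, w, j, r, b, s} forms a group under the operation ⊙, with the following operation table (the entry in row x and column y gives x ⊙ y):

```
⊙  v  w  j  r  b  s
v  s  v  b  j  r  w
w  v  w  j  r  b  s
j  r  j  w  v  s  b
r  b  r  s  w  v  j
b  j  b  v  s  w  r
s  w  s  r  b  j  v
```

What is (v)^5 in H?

v^1 = v
v^2 = v ⊙ v = s
v^3 = s ⊙ v = w
v^4 = w ⊙ v = v
v^5 = v ⊙ v = s

s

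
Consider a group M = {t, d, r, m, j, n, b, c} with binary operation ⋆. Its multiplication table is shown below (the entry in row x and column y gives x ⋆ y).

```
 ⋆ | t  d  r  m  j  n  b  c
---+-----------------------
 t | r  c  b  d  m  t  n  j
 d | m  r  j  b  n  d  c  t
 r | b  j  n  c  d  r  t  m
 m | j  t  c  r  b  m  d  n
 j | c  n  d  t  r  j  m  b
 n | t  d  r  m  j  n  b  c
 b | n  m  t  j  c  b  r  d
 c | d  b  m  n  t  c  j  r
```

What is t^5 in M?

t^1 = t
t^2 = t ⋆ t = r
t^3 = r ⋆ t = b
t^4 = b ⋆ t = n
t^5 = n ⋆ t = t

t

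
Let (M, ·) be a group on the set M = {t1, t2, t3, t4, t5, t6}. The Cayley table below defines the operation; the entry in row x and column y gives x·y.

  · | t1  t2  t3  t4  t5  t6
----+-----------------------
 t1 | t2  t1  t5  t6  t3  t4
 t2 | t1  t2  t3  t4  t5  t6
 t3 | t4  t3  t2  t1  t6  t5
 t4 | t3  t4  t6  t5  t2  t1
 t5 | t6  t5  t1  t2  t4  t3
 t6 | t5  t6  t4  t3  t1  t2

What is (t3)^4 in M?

t2

t3^1 = t3
t3^2 = t3·t3 = t2
t3^3 = t2·t3 = t3
t3^4 = t3·t3 = t2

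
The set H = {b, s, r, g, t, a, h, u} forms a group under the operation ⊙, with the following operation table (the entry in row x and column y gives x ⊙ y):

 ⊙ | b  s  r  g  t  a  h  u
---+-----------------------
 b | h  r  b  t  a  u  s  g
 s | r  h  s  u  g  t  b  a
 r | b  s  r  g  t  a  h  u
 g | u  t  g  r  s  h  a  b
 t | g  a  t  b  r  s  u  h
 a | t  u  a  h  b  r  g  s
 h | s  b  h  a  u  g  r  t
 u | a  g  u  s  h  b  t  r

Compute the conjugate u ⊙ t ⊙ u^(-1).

The identity is r. In row u, the entry r sits in column u, so u^(-1) = u.
u ⊙ t = h
h ⊙ u = t
(Structurally, H here is isomorphic to the dihedral group D_4.)

t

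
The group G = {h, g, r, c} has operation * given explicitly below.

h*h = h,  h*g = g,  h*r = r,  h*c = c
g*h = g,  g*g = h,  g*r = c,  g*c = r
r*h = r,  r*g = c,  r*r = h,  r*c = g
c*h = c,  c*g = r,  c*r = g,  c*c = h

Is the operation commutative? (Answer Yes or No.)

Yes

Check whether the table is symmetric across its main diagonal.
Every entry (row x, col y) equals the entry (row y, col x), so G is abelian.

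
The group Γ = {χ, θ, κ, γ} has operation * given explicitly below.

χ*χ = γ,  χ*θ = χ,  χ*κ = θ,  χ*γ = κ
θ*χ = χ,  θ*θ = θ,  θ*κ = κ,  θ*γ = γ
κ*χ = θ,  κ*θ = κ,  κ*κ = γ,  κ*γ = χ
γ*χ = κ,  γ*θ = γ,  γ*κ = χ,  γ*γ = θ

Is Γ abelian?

Yes

Check whether the table is symmetric across its main diagonal.
Every entry (row x, col y) equals the entry (row y, col x), so Γ is abelian.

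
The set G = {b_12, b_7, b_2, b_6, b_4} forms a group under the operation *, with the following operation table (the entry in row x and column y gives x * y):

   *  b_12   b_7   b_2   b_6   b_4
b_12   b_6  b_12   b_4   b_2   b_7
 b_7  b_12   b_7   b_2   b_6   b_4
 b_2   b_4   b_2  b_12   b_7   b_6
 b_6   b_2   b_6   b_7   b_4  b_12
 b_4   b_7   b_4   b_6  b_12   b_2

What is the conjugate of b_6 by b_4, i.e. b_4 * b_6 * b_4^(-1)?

b_6

The identity is b_7. In row b_4, the entry b_7 sits in column b_12, so b_4^(-1) = b_12.
b_4 * b_6 = b_12
b_12 * b_12 = b_6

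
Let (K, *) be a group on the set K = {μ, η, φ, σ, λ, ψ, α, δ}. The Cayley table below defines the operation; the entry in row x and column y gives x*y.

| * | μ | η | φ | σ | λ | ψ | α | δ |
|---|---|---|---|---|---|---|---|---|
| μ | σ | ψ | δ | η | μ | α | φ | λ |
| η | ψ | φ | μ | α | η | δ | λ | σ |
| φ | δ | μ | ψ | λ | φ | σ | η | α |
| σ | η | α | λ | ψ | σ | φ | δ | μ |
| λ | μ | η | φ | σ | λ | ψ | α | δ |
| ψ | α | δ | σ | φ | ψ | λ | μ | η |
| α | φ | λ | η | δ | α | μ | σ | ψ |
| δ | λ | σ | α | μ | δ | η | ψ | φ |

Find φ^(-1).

First locate the identity: row λ matches the header, so λ is the identity.
Scan row φ for λ: φ*σ = λ. Hence φ^(-1) = σ.

σ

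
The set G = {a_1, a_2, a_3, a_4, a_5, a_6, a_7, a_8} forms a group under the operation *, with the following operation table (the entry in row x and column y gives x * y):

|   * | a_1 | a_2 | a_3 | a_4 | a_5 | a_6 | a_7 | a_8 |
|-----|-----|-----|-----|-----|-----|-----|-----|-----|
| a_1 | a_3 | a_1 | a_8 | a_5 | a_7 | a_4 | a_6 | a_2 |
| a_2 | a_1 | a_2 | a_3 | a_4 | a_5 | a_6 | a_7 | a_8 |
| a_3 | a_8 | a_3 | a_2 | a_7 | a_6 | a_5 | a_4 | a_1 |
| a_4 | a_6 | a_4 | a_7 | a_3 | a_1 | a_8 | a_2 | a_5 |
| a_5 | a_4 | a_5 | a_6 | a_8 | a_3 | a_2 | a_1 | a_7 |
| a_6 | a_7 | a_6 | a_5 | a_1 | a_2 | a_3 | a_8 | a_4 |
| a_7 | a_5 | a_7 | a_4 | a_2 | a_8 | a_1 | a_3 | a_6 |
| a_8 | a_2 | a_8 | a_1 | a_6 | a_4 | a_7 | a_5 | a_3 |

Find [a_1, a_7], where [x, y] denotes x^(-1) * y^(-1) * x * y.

a_3

Identity is a_2; from the table a_1^(-1) = a_8 and a_7^(-1) = a_4.
a_8 * a_4 = a_6
a_6 * a_1 = a_7
a_7 * a_7 = a_3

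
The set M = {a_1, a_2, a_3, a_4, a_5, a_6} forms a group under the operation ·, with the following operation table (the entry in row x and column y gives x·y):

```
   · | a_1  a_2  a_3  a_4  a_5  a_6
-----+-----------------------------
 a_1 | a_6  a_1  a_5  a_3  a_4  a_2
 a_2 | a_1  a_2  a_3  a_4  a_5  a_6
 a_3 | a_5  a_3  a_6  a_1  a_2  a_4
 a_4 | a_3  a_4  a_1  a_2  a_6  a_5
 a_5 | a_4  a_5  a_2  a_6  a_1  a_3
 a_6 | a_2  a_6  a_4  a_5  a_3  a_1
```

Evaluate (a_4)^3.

a_4^1 = a_4
a_4^2 = a_4·a_4 = a_2
a_4^3 = a_2·a_4 = a_4
(Structurally, M here is isomorphic to the cyclic group Z_6.)

a_4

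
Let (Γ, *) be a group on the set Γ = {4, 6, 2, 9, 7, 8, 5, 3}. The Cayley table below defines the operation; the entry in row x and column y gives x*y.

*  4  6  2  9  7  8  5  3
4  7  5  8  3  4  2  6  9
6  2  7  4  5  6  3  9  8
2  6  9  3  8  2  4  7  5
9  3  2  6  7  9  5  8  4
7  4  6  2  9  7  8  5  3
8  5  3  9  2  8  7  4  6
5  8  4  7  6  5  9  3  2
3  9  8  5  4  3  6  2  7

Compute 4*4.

Read row 4, column 4: 4*4 = 7.

7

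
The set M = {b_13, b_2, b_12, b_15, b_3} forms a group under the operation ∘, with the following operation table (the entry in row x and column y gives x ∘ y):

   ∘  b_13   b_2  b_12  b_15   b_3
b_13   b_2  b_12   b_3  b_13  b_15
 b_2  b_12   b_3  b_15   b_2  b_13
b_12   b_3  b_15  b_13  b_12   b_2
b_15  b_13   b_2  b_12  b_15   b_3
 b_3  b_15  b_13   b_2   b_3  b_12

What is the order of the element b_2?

The identity element is b_15 (its row matches the header).
b_2^1 = b_2
b_2^2 = b_2 ∘ b_2 = b_3
b_2^3 = b_3 ∘ b_2 = b_13
b_2^4 = b_13 ∘ b_2 = b_12
b_2^5 = b_12 ∘ b_2 = b_15
The first power of b_2 equal to the identity is b_2^5, so ord(b_2) = 5.

5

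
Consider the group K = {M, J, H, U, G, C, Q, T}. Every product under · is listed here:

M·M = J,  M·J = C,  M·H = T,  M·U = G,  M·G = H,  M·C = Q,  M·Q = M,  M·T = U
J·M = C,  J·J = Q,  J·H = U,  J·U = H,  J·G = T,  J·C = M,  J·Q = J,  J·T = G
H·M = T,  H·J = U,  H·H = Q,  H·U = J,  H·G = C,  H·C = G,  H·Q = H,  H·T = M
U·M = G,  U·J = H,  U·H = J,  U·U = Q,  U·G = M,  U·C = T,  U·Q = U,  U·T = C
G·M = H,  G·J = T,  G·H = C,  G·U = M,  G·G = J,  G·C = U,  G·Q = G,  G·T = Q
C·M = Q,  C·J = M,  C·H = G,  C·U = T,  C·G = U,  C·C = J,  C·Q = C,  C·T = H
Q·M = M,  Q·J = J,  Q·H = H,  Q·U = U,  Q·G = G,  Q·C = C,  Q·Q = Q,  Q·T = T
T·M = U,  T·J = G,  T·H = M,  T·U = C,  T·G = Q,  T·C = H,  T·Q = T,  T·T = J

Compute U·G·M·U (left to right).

U·G = M
M·M = J
J·U = H

H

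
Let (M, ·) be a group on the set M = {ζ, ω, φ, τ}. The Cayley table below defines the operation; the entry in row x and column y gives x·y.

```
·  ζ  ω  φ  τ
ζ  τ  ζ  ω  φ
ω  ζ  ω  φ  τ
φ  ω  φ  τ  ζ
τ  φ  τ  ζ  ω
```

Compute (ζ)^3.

φ

ζ^1 = ζ
ζ^2 = ζ·ζ = τ
ζ^3 = τ·ζ = φ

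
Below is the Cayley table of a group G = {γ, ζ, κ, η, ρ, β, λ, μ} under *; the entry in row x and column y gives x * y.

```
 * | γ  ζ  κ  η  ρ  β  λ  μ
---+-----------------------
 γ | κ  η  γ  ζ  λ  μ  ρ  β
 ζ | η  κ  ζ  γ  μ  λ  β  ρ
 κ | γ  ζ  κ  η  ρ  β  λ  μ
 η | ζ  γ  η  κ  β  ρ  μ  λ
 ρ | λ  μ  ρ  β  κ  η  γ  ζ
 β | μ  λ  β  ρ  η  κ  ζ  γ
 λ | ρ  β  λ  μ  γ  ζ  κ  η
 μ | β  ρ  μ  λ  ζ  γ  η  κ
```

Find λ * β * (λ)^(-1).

The identity is κ. In row λ, the entry κ sits in column λ, so λ^(-1) = λ.
λ * β = ζ
ζ * λ = β

β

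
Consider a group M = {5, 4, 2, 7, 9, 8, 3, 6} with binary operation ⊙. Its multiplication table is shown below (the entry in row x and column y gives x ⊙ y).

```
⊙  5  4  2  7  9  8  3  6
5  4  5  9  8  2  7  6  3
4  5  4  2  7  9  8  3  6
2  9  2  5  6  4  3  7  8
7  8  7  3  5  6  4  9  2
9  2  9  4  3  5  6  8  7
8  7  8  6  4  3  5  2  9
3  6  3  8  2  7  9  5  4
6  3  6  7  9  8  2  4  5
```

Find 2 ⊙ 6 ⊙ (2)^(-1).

The identity is 4. In row 2, the entry 4 sits in column 9, so 2^(-1) = 9.
2 ⊙ 6 = 8
8 ⊙ 9 = 3

3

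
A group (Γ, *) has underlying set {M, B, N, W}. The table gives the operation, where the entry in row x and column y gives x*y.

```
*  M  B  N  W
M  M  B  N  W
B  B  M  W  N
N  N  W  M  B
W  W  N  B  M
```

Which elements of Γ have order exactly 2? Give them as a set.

{B, N, W}

Identity is M. Compute the order of each non-identity element by repeated multiplication:
  B: B → M  (order 2)
  N: N → M  (order 2)
  W: W → M  (order 2)
Elements of order 2: {B, N, W}.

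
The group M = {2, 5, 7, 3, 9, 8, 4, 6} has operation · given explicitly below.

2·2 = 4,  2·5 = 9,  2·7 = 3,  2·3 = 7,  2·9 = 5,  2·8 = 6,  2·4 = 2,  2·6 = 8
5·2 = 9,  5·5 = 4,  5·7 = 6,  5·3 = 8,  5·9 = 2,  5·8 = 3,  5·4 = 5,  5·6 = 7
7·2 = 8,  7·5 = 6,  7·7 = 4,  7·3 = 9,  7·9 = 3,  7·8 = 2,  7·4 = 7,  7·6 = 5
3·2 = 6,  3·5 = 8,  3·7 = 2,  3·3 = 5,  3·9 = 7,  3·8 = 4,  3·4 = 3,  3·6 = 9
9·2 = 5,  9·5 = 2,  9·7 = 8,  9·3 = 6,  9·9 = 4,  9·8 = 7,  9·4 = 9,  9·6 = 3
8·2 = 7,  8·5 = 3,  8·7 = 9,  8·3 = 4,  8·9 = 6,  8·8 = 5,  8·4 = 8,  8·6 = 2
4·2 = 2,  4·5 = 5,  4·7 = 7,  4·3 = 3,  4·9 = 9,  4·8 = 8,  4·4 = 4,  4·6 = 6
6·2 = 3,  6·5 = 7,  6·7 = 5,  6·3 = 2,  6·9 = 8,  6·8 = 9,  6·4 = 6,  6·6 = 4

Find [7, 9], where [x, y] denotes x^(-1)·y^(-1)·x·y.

Identity is 4; from the table 7^(-1) = 7 and 9^(-1) = 9.
7·9 = 3
3·7 = 2
2·9 = 5
(Structurally, M here is isomorphic to the dihedral group D_4.)

5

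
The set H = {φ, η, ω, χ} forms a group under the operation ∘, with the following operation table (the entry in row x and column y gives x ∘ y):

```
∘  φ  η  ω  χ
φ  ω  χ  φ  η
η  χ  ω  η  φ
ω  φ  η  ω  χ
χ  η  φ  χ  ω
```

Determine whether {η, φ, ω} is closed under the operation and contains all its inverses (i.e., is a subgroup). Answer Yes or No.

No

φ ∘ η = χ, which is not in {η, φ, ω}.
The subset is not closed under ∘, so it is not a subgroup.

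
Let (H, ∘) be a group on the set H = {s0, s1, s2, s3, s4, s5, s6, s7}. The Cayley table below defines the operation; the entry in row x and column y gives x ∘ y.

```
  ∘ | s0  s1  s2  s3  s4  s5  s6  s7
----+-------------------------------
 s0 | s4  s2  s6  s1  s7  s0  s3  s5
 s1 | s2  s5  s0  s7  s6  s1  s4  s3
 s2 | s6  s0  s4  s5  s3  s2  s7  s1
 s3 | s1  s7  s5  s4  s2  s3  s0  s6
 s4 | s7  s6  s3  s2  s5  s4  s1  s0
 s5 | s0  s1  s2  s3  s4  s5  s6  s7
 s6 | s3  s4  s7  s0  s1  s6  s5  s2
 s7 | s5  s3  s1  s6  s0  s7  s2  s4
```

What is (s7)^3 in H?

s7^1 = s7
s7^2 = s7 ∘ s7 = s4
s7^3 = s4 ∘ s7 = s0

s0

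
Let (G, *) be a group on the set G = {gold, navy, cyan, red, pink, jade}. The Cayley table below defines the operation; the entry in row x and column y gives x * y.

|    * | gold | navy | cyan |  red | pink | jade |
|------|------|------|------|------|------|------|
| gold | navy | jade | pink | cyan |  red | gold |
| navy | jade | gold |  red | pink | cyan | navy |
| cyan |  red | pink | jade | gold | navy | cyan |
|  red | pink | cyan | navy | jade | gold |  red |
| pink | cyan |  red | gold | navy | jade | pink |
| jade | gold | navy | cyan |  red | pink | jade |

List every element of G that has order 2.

Identity is jade. Compute the order of each non-identity element by repeated multiplication:
  gold: gold → navy → jade  (order 3)
  navy: navy → gold → jade  (order 3)
  cyan: cyan → jade  (order 2)
  red: red → jade  (order 2)
  pink: pink → jade  (order 2)
Elements of order 2: {cyan, pink, red}.

{cyan, pink, red}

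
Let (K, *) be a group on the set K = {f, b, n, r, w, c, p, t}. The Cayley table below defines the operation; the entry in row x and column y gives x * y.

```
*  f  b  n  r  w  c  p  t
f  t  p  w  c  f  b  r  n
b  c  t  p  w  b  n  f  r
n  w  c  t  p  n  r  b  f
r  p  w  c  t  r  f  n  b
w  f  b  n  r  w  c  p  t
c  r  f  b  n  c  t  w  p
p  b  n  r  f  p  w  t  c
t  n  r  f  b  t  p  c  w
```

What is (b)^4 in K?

b^1 = b
b^2 = b * b = t
b^3 = t * b = r
b^4 = r * b = w

w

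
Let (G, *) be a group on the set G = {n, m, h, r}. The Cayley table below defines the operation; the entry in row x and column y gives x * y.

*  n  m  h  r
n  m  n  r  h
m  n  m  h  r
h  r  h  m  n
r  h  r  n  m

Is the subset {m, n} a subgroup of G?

Yes

{m, n} contains the identity m.
Checking products: every product of two elements of {m, n} (read from the table) lies in {m, n}, so the set is closed.
In a finite group, a nonempty closed subset is a subgroup. So {m, n} ≤ G.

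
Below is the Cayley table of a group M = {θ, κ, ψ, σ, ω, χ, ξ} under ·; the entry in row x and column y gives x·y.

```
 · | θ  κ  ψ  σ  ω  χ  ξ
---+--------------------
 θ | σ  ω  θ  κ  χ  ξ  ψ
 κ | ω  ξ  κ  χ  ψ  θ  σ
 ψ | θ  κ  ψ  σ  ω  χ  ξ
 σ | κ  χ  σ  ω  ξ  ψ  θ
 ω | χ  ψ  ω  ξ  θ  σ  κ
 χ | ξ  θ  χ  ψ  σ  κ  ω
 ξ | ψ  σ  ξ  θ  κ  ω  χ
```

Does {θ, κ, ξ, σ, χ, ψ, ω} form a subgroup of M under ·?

{θ, κ, ξ, σ, χ, ψ, ω} contains the identity ψ.
Checking products: every product of two elements of {θ, κ, ξ, σ, χ, ψ, ω} (read from the table) lies in {θ, κ, ξ, σ, χ, ψ, ω}, so the set is closed.
In a finite group, a nonempty closed subset is a subgroup. So {θ, κ, ξ, σ, χ, ψ, ω} ≤ M.

Yes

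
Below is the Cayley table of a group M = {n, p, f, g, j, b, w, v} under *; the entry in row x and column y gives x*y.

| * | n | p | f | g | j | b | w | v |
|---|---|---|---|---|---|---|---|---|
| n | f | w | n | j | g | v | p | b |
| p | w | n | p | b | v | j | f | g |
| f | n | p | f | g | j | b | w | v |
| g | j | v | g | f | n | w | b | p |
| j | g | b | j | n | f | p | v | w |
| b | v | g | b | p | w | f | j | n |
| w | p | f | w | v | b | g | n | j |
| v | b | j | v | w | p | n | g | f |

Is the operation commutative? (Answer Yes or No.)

w*j = b but j*w = v.
Since w and j do not commute, M is not abelian.

No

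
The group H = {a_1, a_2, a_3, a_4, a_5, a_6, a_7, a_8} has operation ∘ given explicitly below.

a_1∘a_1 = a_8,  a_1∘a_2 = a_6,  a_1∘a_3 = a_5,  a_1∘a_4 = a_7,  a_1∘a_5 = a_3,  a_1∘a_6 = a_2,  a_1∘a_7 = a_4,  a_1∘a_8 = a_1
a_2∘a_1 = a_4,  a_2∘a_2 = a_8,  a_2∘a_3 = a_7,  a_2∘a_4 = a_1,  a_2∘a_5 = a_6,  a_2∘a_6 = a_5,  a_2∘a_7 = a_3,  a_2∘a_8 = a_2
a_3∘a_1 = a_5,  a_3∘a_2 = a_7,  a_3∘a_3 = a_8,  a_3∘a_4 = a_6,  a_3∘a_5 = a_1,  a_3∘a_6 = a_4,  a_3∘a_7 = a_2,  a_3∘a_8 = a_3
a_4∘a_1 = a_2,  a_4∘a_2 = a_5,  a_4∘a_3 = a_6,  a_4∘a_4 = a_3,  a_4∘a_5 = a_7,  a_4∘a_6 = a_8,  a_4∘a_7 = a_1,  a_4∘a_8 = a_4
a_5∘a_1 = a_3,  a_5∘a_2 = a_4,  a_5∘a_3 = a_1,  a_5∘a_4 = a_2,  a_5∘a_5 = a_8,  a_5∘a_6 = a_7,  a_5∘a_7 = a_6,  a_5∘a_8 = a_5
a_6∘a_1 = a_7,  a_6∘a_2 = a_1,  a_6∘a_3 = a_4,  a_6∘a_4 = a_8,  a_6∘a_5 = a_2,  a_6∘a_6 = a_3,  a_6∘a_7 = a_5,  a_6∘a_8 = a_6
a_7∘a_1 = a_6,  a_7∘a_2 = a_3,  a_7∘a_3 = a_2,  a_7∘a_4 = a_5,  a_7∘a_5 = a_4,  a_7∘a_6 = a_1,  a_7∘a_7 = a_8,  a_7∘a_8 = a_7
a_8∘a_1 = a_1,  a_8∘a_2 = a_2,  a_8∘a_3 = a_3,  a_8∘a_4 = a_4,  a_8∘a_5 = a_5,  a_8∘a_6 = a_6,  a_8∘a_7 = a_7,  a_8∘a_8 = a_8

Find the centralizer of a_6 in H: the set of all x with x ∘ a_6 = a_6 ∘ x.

Compare row a_6 with column a_6 entry by entry.
a_3 ∘ a_6 = a_4 = a_6 ∘ a_3, so a_3 commutes with a_6.
a_5 ∘ a_6 = a_7 but a_6 ∘ a_5 = a_2, so a_5 does not.
Collecting the elements that commute with a_6: C(a_6) = {a_3, a_4, a_6, a_8}.
(Structurally, H here is isomorphic to the dihedral group D_4.)

{a_3, a_4, a_6, a_8}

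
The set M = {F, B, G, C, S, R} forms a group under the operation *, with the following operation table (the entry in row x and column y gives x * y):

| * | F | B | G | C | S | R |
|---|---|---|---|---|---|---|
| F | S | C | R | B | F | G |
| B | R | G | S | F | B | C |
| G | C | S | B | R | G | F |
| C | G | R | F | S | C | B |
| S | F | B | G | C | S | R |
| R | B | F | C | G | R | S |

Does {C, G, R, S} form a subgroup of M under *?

No

G * G = B, which is not in {C, G, R, S}.
The subset is not closed under *, so it is not a subgroup.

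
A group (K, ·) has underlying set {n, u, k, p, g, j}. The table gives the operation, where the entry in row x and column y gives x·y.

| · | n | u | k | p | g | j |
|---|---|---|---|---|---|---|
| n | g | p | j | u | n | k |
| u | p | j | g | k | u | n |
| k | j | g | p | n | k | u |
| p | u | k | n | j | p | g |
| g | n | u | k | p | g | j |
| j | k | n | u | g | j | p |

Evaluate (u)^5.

k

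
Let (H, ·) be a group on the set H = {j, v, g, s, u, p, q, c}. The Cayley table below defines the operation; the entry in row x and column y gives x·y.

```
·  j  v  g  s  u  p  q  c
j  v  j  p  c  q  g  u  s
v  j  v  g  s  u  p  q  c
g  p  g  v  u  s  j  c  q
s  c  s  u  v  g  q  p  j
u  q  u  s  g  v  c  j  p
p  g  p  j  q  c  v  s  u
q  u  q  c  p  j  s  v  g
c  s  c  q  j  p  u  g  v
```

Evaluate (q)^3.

q

q^1 = q
q^2 = q·q = v
q^3 = v·q = q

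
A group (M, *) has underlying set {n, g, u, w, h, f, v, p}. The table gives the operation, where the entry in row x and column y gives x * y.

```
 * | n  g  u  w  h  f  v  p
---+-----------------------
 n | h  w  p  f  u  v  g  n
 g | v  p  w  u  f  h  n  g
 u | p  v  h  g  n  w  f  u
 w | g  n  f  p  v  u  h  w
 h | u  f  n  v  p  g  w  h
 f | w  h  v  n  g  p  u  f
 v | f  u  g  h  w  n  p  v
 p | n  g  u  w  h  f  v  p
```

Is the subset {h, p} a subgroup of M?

{h, p} contains the identity p.
Checking products: every product of two elements of {h, p} (read from the table) lies in {h, p}, so the set is closed.
In a finite group, a nonempty closed subset is a subgroup. So {h, p} ≤ M.
(Structurally, M here is isomorphic to the dihedral group D_4.)

Yes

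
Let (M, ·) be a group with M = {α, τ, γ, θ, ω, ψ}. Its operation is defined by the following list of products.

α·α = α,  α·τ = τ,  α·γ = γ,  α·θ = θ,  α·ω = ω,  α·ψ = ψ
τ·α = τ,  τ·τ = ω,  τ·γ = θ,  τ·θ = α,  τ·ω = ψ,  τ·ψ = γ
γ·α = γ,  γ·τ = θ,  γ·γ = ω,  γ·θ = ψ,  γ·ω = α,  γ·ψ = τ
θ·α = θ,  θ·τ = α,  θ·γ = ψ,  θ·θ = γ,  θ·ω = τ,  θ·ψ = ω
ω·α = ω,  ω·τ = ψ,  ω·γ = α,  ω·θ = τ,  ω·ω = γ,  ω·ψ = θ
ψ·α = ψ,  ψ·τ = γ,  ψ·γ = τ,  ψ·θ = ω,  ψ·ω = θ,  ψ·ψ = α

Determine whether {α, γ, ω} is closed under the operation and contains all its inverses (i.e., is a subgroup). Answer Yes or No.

{α, γ, ω} contains the identity α.
Checking products: every product of two elements of {α, γ, ω} (read from the table) lies in {α, γ, ω}, so the set is closed.
In a finite group, a nonempty closed subset is a subgroup. So {α, γ, ω} ≤ M.

Yes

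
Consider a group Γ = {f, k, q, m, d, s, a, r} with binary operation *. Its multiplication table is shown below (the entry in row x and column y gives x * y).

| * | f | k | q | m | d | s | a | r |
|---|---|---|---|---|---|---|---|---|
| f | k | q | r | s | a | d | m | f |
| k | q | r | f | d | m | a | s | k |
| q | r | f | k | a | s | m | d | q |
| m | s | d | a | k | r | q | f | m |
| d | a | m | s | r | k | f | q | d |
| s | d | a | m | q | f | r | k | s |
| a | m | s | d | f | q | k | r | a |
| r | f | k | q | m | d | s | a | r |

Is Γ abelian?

Yes

Check whether the table is symmetric across its main diagonal.
Every entry (row x, col y) equals the entry (row y, col x), so Γ is abelian.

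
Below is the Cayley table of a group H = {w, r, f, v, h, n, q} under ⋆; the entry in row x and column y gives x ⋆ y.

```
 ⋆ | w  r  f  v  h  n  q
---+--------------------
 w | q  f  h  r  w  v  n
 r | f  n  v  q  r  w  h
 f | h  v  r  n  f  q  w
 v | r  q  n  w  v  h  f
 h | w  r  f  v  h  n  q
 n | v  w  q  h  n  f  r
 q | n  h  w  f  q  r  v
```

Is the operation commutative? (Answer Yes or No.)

Check whether the table is symmetric across its main diagonal.
Every entry (row x, col y) equals the entry (row y, col x), so H is abelian.
(In fact H ≅ the cyclic group Z_7.)

Yes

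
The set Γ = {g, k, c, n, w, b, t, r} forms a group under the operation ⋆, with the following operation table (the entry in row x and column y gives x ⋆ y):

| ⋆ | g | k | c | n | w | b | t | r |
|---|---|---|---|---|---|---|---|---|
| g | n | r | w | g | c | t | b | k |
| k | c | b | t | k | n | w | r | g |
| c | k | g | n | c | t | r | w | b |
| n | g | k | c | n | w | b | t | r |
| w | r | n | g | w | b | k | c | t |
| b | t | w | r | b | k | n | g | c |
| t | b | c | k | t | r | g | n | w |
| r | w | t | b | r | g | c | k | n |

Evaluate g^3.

g^1 = g
g^2 = g ⋆ g = n
g^3 = n ⋆ g = g
(Structurally, Γ here is isomorphic to the dihedral group D_4.)

g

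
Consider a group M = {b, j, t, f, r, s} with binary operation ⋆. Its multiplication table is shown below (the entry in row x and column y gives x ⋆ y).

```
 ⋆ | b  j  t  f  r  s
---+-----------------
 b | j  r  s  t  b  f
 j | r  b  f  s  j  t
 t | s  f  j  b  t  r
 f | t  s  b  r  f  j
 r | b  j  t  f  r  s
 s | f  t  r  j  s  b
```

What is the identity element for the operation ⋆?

r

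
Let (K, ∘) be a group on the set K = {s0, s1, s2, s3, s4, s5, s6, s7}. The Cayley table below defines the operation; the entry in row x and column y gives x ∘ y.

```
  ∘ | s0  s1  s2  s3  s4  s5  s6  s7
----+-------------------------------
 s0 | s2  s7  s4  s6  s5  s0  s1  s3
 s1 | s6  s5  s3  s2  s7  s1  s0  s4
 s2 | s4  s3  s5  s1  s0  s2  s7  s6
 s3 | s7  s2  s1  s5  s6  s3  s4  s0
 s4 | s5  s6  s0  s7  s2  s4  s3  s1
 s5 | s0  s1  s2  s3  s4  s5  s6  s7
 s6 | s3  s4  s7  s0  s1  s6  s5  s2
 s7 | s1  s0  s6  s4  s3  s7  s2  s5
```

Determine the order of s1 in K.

2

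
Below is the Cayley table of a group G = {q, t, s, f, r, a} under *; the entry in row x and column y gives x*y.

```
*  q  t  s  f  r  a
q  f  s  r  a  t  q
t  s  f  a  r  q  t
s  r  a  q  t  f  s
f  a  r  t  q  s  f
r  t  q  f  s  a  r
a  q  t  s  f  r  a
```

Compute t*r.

Read row t, column r: t*r = q.

q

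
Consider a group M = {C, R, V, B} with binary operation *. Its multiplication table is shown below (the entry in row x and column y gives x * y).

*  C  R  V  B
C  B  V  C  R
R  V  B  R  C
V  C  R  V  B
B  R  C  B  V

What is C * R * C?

C * R = V
V * C = C

C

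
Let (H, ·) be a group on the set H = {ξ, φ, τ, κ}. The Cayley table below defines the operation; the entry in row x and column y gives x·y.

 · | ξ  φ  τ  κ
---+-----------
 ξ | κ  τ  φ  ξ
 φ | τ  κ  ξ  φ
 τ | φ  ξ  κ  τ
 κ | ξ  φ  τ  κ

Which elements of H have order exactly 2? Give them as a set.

{ξ, τ, φ}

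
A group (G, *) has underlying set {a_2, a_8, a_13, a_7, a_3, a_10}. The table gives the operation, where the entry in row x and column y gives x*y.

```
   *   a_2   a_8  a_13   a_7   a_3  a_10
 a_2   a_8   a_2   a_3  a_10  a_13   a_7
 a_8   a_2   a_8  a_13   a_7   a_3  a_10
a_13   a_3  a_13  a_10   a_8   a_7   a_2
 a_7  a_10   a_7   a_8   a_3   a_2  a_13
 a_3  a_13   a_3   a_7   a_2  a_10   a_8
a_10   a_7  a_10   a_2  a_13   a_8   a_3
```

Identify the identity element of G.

a_8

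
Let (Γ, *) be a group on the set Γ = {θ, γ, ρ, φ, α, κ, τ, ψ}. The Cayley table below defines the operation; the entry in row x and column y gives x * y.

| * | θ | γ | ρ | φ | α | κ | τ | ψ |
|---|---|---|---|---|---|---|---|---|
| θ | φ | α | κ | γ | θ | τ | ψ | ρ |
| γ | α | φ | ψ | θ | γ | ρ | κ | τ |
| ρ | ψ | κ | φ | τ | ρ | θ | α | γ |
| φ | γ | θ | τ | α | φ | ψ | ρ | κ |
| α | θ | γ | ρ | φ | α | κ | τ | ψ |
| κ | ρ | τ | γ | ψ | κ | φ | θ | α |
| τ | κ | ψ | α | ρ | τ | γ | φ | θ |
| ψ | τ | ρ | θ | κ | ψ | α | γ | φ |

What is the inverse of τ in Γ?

First locate the identity: row α matches the header, so α is the identity.
Scan row τ for α: τ * ρ = α. Hence τ^(-1) = ρ.

ρ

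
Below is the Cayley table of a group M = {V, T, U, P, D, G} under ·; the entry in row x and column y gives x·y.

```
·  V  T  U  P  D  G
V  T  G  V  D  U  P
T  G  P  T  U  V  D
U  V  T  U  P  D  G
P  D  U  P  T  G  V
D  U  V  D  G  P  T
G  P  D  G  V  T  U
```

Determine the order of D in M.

6

The identity element is U (its row matches the header).
D^1 = D
D^2 = D·D = P
D^3 = P·D = G
D^4 = G·D = T
D^5 = T·D = V
D^6 = V·D = U
The first power of D equal to the identity is D^6, so ord(D) = 6.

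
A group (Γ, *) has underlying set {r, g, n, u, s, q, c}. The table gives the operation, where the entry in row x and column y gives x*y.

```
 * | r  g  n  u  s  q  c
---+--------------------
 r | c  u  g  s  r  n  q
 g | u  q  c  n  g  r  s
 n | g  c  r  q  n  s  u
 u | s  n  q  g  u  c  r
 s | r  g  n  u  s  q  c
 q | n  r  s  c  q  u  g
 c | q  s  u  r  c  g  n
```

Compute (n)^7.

s

n^1 = n
n^2 = n*n = r
n^3 = r*n = g
n^4 = g*n = c
n^5 = c*n = u
n^6 = u*n = q
n^7 = q*n = s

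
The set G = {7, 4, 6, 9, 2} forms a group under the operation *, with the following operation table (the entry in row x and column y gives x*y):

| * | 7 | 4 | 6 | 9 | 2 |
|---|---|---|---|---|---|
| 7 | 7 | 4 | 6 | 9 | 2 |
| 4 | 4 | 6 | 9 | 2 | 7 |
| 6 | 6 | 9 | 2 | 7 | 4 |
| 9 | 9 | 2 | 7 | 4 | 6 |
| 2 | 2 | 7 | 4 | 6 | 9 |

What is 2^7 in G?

2^1 = 2
2^2 = 2*2 = 9
2^3 = 9*2 = 6
2^4 = 6*2 = 4
2^5 = 4*2 = 7
2^6 = 7*2 = 2
2^7 = 2*2 = 9

9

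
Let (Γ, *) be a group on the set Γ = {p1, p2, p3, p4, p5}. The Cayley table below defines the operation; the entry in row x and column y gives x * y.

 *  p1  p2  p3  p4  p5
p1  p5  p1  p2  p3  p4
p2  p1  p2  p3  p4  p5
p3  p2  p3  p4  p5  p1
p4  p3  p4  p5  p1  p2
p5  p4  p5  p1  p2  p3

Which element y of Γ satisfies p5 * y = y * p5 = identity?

p4

First locate the identity: row p2 matches the header, so p2 is the identity.
Scan row p5 for p2: p5 * p4 = p2. Hence p5^(-1) = p4.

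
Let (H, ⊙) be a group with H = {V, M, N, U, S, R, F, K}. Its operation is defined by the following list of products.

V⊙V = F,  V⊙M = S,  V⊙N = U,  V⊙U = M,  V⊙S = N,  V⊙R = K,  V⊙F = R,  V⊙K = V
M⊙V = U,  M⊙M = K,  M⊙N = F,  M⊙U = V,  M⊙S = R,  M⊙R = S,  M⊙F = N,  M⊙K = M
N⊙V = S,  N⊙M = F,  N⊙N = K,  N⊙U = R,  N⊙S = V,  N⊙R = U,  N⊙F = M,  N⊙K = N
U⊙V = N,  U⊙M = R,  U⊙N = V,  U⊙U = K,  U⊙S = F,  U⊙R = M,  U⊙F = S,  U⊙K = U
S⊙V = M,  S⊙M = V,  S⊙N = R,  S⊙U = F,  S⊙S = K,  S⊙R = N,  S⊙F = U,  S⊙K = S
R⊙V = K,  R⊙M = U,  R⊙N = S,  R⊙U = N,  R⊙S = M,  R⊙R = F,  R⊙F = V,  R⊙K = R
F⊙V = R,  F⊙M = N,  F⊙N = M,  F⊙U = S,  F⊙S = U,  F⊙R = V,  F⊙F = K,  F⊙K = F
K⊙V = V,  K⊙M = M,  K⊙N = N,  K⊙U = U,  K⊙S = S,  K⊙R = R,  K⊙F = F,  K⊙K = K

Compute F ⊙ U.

S

Read row F, column U: F ⊙ U = S.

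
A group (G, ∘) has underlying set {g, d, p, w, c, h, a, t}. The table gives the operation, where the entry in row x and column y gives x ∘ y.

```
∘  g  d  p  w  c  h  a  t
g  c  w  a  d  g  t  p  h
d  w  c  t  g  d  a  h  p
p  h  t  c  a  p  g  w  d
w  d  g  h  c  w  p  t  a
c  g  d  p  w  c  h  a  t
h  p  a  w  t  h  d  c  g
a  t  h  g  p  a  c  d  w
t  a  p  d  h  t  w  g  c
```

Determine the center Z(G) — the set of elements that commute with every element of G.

An element z is central iff its row equals its column in the table.
For g: g ∘ a = p ≠ t = a ∘ g, so g ∉ Z.
Checking each element this way leaves Z(G) = {c, d}.
(Structurally, G here is isomorphic to the dihedral group D_4.)

{c, d}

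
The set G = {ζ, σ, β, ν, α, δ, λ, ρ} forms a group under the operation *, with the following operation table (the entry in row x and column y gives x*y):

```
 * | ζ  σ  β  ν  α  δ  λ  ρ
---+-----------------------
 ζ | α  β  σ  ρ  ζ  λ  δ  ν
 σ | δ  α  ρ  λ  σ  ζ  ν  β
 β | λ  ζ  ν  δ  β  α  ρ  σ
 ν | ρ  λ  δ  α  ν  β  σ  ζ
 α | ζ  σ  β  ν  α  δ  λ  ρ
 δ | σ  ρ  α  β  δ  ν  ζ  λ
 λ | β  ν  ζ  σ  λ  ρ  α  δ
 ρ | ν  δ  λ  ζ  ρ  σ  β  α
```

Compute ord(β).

4

The identity element is α (its row matches the header).
β^1 = β
β^2 = β*β = ν
β^3 = ν*β = δ
β^4 = δ*β = α
The first power of β equal to the identity is β^4, so ord(β) = 4.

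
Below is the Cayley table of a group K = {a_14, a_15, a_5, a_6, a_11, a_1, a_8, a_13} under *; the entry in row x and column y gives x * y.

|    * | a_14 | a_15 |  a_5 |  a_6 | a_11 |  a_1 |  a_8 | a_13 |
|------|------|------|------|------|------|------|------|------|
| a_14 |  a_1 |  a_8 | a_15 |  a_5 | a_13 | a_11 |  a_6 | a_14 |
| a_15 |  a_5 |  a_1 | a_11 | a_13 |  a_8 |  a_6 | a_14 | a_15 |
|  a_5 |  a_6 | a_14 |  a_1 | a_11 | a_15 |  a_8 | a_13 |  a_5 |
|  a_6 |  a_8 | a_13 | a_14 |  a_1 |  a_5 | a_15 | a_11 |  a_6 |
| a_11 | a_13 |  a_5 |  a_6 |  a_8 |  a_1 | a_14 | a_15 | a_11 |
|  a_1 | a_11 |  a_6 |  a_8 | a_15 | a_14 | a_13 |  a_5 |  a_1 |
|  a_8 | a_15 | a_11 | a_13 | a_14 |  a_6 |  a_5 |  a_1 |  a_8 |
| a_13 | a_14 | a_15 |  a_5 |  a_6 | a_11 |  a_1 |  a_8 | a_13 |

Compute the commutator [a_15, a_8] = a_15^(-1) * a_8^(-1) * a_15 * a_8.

a_1

Identity is a_13; from the table a_15^(-1) = a_6 and a_8^(-1) = a_5.
a_6 * a_5 = a_14
a_14 * a_15 = a_8
a_8 * a_8 = a_1
(Structurally, K here is isomorphic to the quaternion group Q_8.)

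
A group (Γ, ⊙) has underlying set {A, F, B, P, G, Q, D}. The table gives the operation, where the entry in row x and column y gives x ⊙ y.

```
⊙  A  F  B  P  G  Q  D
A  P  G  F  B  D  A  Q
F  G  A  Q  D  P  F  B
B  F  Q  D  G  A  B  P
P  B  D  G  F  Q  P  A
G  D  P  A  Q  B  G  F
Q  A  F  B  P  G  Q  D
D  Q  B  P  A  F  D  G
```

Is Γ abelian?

Yes

Check whether the table is symmetric across its main diagonal.
Every entry (row x, col y) equals the entry (row y, col x), so Γ is abelian.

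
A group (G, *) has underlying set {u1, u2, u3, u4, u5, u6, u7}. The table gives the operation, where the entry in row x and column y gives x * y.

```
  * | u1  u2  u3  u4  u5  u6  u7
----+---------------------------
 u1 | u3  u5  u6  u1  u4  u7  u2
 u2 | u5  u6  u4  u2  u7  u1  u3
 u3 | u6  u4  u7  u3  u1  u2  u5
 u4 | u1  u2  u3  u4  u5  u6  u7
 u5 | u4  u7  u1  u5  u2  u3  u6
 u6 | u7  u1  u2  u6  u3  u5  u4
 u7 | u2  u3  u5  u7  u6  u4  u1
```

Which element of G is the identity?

The identity e satisfies e * x = x for all x, so its row in the table reproduces the column headers.
Row u4 reads: u1, u2, u3, u4, u5, u6, u7 — exactly the header order. So u4 is the identity.

u4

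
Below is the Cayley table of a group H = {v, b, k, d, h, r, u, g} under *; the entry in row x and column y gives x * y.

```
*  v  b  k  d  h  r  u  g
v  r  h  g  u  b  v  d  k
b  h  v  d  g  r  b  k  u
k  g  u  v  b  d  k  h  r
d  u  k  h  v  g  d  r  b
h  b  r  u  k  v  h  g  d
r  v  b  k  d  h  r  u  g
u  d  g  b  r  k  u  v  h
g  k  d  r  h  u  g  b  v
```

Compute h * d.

k

Read row h, column d: h * d = k.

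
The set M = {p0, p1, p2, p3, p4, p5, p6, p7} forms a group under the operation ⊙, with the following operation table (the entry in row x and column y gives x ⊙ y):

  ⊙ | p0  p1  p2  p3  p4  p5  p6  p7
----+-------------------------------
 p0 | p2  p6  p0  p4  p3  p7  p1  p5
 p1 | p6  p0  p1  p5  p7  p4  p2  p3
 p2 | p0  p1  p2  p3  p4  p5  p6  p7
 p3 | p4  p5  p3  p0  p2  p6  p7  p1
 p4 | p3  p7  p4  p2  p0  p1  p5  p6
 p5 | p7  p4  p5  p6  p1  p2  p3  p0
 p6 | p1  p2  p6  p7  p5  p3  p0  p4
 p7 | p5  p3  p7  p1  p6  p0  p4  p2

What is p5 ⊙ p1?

p4

Read row p5, column p1: p5 ⊙ p1 = p4.
(Structurally, M here is isomorphic to Z_2 x Z_4.)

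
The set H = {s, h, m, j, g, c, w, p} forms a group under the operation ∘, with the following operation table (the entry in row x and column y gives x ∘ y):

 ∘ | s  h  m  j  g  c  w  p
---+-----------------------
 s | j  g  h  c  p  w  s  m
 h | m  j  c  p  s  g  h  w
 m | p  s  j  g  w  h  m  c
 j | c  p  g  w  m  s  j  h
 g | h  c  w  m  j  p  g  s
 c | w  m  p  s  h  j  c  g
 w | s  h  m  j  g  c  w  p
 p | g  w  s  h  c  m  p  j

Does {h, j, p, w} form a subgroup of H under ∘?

Yes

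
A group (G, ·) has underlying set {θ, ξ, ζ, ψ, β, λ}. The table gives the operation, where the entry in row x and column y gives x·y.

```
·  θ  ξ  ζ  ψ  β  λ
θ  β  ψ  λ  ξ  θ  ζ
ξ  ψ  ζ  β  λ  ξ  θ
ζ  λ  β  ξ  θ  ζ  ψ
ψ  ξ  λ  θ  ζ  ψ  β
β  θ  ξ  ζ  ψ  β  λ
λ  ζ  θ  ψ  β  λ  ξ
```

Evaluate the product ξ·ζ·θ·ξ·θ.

ξ

ξ·ζ = β
β·θ = θ
θ·ξ = ψ
ψ·θ = ξ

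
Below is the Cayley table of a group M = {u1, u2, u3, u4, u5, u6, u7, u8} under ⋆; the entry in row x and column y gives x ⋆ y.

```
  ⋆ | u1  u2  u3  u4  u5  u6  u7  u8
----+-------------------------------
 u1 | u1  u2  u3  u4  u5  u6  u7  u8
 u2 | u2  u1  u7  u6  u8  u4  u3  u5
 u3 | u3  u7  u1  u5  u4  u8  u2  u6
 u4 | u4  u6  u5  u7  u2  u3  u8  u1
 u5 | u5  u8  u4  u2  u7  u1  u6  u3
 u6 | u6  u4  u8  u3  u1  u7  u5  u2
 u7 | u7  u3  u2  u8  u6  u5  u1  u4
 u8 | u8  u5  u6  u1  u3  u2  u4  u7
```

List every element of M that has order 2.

{u2, u3, u7}

Identity is u1. Compute the order of each non-identity element by repeated multiplication:
  u2: u2 → u1  (order 2)
  u3: u3 → u1  (order 2)
  u4: u4 → u7 → u8 → u1  (order 4)
  u5: u5 → u7 → u6 → u1  (order 4)
  u6: u6 → u7 → u5 → u1  (order 4)
  u7: u7 → u1  (order 2)
  u8: u8 → u7 → u4 → u1  (order 4)
Elements of order 2: {u2, u3, u7}.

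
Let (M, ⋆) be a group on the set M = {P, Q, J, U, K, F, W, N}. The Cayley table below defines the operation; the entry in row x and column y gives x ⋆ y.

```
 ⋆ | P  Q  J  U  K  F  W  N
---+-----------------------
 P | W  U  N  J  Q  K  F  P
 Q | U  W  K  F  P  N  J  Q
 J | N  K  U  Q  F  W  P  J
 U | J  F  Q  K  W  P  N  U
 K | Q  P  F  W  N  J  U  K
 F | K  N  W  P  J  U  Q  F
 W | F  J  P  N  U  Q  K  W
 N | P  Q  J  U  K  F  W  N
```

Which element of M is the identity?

N

The identity e satisfies e ⋆ x = x for all x, so its row in the table reproduces the column headers.
Row N reads: P, Q, J, U, K, F, W, N — exactly the header order. So N is the identity.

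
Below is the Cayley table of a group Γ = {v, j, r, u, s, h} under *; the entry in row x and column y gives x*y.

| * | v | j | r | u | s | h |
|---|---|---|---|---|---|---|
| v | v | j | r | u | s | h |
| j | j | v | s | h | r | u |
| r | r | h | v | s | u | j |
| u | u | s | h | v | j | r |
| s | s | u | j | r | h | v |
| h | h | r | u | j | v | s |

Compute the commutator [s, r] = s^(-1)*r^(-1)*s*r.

s

Identity is v; from the table s^(-1) = h and r^(-1) = r.
h*r = u
u*s = j
j*r = s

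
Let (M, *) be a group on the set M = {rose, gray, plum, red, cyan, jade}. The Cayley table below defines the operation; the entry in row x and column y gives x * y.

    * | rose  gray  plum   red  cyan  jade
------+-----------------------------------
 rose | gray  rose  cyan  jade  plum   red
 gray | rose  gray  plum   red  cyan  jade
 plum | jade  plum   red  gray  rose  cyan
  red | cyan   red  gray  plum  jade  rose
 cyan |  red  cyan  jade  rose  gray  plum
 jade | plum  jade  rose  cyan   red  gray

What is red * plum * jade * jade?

red * plum = gray
gray * jade = jade
jade * jade = gray

gray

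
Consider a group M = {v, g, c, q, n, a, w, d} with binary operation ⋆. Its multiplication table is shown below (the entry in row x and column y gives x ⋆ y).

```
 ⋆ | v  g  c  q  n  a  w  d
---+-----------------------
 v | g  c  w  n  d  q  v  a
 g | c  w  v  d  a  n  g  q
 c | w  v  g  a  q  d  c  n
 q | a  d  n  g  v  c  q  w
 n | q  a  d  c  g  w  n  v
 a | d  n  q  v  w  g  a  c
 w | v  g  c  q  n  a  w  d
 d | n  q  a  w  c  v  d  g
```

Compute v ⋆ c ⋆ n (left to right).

n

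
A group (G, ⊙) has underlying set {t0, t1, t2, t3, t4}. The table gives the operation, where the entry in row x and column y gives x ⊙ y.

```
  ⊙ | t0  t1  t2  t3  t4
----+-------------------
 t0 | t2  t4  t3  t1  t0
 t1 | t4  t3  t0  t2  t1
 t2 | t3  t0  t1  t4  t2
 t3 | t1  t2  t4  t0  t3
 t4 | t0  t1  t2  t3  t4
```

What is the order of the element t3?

5

The identity element is t4 (its row matches the header).
t3^1 = t3
t3^2 = t3 ⊙ t3 = t0
t3^3 = t0 ⊙ t3 = t1
t3^4 = t1 ⊙ t3 = t2
t3^5 = t2 ⊙ t3 = t4
The first power of t3 equal to the identity is t3^5, so ord(t3) = 5.
(Structurally, G here is isomorphic to the cyclic group Z_5.)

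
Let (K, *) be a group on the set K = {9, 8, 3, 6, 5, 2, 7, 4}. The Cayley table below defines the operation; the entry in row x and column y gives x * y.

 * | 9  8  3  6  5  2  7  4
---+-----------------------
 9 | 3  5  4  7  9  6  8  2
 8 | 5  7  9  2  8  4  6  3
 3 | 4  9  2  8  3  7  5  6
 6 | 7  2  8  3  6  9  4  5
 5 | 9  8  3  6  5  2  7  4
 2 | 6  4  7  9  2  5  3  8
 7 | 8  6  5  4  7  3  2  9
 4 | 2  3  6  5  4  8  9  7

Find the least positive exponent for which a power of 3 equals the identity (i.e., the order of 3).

4

The identity element is 5 (its row matches the header).
3^1 = 3
3^2 = 3 * 3 = 2
3^3 = 2 * 3 = 7
3^4 = 7 * 3 = 5
The first power of 3 equal to the identity is 3^4, so ord(3) = 4.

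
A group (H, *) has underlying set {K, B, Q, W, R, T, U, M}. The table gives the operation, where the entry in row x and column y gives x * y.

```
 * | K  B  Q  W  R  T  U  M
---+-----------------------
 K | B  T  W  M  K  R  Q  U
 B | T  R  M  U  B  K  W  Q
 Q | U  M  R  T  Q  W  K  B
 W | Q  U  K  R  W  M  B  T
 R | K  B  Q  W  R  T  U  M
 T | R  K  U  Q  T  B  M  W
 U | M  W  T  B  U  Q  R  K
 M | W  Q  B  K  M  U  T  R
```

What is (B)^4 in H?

R

B^1 = B
B^2 = B * B = R
B^3 = R * B = B
B^4 = B * B = R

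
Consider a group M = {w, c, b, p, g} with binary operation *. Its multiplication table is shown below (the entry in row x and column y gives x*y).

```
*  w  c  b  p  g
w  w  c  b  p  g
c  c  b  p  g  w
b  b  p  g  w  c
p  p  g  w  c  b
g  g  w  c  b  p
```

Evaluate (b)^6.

b^1 = b
b^2 = b*b = g
b^3 = g*b = c
b^4 = c*b = p
b^5 = p*b = w
b^6 = w*b = b

b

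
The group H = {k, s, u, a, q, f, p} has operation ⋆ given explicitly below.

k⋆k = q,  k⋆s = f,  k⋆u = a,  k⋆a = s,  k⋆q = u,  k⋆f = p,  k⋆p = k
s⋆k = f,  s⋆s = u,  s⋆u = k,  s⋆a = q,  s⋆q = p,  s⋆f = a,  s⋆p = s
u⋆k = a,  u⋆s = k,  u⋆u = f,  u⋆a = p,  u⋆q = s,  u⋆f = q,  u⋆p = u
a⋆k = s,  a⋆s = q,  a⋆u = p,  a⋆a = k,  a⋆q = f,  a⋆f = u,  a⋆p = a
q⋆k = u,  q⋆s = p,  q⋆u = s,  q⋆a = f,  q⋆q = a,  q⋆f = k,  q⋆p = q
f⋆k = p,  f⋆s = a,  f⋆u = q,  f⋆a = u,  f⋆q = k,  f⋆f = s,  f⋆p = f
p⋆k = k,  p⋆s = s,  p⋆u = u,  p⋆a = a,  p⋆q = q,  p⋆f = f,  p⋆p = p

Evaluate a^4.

q

a^1 = a
a^2 = a ⋆ a = k
a^3 = k ⋆ a = s
a^4 = s ⋆ a = q
(Structurally, H here is isomorphic to the cyclic group Z_7.)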